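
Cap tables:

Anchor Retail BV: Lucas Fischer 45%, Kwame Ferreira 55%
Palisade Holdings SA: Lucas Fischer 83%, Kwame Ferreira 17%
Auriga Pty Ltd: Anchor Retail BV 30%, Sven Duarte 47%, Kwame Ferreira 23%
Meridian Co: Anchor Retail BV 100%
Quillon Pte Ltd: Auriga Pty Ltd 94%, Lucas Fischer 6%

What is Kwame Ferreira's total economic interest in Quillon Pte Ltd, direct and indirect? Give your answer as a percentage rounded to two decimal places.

Kwame reaches Quillon along 2 paths.
Via Anchor → Auriga: 55% × 30% × 94% = 15.51%.
Via Auriga: 23% × 94% = 21.62%.
Total: 15.51% + 21.62% = 37.13%.

37.13%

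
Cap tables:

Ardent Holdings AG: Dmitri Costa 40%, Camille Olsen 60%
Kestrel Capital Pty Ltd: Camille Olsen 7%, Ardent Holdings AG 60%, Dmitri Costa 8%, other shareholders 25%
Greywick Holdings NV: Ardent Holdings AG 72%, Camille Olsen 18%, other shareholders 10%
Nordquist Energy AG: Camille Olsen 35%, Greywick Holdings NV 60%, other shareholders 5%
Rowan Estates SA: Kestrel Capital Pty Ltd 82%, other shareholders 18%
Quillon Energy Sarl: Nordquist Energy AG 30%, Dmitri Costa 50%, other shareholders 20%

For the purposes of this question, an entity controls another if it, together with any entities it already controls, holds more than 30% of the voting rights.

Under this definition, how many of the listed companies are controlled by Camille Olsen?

Camille holds 60% of Ardent, so Camille controls Ardent.
Camille and Ardent together hold 7% + 60% = 67% of Kestrel, so Camille controls Kestrel.
Ardent and Camille together hold 72% + 18% = 90% of Greywick, so Camille controls Greywick.
Camille and Greywick together hold 35% + 60% = 95% of Nordquist, so Camille controls Nordquist.
Kestrel holds 82% of Rowan, so Camille controls Rowan.
No other company's threshold is met.
Camille controls 5 companies.

5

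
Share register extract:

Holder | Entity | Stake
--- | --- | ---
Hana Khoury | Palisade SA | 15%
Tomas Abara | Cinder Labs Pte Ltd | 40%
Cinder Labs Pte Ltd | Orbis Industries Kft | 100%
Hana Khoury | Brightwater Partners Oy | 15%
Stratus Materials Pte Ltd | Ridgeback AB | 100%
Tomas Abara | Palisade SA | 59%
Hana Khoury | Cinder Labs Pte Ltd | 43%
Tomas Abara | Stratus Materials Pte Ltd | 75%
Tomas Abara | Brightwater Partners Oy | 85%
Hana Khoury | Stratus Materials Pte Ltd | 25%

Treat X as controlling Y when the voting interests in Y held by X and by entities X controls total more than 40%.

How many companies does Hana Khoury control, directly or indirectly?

2

Hana holds 43% of Cinder, so Hana controls Cinder.
Cinder holds 100% of Orbis, so Hana controls Orbis.
No other company's threshold is met.
Hana controls 2 companies.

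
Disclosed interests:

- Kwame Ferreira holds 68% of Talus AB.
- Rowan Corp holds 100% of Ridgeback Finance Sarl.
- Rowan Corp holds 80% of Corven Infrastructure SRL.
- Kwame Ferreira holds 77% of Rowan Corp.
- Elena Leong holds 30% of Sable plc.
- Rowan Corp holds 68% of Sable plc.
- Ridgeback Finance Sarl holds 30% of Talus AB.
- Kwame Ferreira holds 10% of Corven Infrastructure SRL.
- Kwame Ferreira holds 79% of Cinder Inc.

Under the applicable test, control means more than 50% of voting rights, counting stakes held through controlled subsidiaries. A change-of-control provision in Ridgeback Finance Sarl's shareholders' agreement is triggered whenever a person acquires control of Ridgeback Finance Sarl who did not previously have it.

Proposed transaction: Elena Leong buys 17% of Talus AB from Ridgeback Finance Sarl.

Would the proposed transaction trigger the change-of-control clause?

No

The purchase adds only to Elena's holdings (Ridgeback's stake shrinks), so Elena is the only person who could newly come to control Ridgeback.
Elena's largest direct stake is 30% in Sable, which does not meet the threshold, so Elena controls no company.
Neither Elena nor any entity Elena controls holds any voting interest in Ridgeback.
So before the transaction, Elena does not control Ridgeback.
After the purchase, Elena holds 17% of Talus directly, and Ridgeback's stake falls to 13%.
Elena's side now holds 17% of Talus, not > 50%, so Elena still does not control Talus.
After the transaction, neither Elena nor any entity Elena controls holds a voting interest in Ridgeback, so Elena still does not control it.
No new person acquires control, so the clause is not triggered.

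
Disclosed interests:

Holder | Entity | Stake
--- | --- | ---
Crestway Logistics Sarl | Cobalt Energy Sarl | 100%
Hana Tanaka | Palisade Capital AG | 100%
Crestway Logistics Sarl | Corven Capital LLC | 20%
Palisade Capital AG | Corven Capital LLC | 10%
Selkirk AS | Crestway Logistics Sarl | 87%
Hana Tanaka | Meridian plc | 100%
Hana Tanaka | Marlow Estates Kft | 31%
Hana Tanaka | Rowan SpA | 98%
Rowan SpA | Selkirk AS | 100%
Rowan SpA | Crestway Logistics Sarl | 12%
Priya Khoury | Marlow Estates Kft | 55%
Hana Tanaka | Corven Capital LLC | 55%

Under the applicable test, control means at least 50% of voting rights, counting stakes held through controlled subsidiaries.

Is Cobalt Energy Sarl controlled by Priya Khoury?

Priya holds 55% of Marlow, so Priya controls Marlow.
Neither Priya nor any entity Priya controls holds any voting interest in Cobalt.
So Priya does not control Cobalt.

No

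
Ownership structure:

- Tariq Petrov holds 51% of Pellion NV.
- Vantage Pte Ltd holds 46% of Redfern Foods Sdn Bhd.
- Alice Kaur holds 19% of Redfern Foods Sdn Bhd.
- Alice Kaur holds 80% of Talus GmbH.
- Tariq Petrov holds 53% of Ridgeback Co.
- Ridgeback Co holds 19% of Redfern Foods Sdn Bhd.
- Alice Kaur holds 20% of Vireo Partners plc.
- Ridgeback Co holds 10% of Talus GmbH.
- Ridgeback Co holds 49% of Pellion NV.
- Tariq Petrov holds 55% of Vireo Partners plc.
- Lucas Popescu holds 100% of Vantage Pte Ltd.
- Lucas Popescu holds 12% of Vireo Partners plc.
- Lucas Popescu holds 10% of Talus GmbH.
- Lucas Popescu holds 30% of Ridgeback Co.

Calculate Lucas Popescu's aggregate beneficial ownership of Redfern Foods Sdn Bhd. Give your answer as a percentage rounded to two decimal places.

51.70%

Lucas reaches Redfern along 2 paths.
Via Vantage: 100% × 46% = 46%.
Via Ridgeback: 30% × 19% = 5.7%.
Total: 46% + 5.7% = 51.7%.
Rounded: 51.70%.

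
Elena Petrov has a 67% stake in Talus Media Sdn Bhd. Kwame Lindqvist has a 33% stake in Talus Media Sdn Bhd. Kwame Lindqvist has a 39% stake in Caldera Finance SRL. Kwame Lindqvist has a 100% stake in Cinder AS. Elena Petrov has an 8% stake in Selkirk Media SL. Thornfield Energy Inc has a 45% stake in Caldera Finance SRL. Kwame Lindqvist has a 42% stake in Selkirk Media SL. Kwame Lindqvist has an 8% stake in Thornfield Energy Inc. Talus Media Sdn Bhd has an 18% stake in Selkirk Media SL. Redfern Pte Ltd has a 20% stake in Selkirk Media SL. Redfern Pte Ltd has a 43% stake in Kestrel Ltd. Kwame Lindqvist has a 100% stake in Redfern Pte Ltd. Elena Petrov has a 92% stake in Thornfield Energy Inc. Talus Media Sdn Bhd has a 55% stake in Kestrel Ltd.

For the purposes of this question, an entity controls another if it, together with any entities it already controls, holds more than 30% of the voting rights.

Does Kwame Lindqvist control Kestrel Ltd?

Kwame holds 33% of Talus, so Kwame controls Talus.
Kwame holds 100% of Redfern, so Kwame controls Redfern.
Talus and Redfern together hold 55% + 43% = 98% of Kestrel, so Kwame controls Kestrel.

Yes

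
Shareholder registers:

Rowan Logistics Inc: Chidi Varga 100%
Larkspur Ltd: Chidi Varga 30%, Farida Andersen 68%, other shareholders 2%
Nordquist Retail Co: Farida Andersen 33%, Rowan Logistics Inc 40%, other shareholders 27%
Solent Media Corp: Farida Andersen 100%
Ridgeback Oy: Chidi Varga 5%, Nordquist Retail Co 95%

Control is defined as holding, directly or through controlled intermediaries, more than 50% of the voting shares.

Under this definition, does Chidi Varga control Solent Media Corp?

No

Chidi holds 100% of Rowan, so Chidi controls Rowan.
Neither Chidi nor any entity Chidi controls holds any voting interest in Solent.
So Chidi does not control Solent.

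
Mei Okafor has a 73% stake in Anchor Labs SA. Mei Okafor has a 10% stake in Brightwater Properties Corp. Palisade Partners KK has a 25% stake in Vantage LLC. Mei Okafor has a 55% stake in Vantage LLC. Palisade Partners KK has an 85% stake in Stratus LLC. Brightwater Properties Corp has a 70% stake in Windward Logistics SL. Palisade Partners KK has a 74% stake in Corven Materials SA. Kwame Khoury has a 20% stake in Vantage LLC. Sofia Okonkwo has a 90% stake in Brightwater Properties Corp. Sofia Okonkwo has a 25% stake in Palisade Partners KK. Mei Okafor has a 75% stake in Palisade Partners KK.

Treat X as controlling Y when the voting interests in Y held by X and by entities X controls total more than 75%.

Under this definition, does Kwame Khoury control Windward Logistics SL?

Kwame's largest direct stake is 20% in Vantage, which does not meet the threshold, so Kwame controls no company.
Neither Kwame nor any entity Kwame controls holds any voting interest in Windward.
So Kwame does not control Windward.

No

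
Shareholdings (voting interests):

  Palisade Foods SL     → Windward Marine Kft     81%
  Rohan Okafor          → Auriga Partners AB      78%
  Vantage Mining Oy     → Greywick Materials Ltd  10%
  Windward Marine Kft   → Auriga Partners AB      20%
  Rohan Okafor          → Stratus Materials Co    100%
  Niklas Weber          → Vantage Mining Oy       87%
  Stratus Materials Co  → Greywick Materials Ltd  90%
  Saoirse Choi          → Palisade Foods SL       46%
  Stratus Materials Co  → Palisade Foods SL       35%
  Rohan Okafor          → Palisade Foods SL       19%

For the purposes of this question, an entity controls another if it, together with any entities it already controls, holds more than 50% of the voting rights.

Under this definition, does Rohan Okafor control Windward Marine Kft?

Rohan holds 100% of Stratus, so Rohan controls Stratus.
Rohan and Stratus together hold 19% + 35% = 54% of Palisade, so Rohan controls Palisade.
Palisade holds 81% of Windward, so Rohan controls Windward.

Yes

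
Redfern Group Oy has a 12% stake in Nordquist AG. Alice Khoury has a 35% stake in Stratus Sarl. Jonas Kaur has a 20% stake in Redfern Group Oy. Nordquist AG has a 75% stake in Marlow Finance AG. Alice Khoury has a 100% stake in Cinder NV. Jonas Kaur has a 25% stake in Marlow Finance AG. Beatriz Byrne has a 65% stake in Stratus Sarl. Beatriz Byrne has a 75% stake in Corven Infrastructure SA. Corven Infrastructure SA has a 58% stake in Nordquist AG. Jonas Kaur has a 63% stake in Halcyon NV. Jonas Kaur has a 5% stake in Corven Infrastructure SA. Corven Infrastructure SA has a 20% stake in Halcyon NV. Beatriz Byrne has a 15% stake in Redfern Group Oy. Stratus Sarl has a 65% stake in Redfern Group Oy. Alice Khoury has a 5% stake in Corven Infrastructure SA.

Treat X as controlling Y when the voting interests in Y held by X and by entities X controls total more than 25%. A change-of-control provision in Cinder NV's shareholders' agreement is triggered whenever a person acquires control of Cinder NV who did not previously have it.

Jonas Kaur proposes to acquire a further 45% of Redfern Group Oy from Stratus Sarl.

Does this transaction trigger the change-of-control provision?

The purchase adds only to Jonas's holdings (Stratus's stake shrinks), so Jonas is the only person who could newly come to control Cinder.
Jonas holds 63% of Halcyon, so Jonas controls Halcyon.
Neither Jonas nor any entity Jonas controls holds any voting interest in Cinder.
So before the transaction, Jonas does not control Cinder.
After the purchase, Jonas's direct stake in Redfern rises to 20% + 45% = 65%, and Stratus's stake falls to 20%.
Jonas holds 65% of Redfern, so Jonas controls Redfern.
After the transaction, neither Jonas nor any entity Jonas controls holds a voting interest in Cinder, so Jonas still does not control it.
No new person acquires control, so the clause is not triggered.

No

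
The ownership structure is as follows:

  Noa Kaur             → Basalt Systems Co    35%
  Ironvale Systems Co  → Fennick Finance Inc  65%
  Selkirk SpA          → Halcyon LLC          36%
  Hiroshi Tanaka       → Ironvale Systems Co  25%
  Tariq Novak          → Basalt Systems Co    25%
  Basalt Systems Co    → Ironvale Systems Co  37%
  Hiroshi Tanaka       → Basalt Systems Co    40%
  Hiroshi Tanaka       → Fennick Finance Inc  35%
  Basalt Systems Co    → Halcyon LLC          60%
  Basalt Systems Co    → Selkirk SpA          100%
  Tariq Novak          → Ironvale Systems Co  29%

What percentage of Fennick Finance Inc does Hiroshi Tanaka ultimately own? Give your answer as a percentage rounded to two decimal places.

60.87%

Hiroshi reaches Fennick along 3 paths.
Direct stake: 35% = 35%.
Via Ironvale: 25% × 65% = 16.25%.
Via Basalt → Ironvale: 40% × 37% × 65% = 9.62%.
Total: 35% + 16.25% + 9.62% = 60.87%.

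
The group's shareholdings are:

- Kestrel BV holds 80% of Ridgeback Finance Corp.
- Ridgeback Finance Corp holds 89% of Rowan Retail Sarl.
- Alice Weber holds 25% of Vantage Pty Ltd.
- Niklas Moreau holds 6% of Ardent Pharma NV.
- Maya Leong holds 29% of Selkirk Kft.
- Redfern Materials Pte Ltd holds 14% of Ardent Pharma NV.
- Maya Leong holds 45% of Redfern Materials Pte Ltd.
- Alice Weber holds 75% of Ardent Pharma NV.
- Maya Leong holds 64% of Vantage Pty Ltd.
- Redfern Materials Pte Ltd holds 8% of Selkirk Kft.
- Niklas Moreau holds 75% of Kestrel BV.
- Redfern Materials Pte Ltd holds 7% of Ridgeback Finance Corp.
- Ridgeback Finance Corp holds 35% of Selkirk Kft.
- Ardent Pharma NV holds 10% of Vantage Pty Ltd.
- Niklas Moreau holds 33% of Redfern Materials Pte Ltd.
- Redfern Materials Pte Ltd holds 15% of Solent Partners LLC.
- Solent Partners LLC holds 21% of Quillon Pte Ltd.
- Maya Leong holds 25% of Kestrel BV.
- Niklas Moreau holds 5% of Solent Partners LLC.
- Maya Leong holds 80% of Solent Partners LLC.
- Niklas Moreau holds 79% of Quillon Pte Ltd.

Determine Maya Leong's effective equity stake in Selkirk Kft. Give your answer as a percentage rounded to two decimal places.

Maya reaches Selkirk along 4 paths.
Direct stake: 29% = 29%.
Via Redfern: 45% × 8% = 3.6%.
Via Kestrel → Ridgeback: 25% × 80% × 35% = 7%.
Via Redfern → Ridgeback: 45% × 7% × 35% = 1.1025%.
Total: 29% + 3.6% + 7% + 1.1025% = 40.7025%.
Rounded: 40.70%.

40.70%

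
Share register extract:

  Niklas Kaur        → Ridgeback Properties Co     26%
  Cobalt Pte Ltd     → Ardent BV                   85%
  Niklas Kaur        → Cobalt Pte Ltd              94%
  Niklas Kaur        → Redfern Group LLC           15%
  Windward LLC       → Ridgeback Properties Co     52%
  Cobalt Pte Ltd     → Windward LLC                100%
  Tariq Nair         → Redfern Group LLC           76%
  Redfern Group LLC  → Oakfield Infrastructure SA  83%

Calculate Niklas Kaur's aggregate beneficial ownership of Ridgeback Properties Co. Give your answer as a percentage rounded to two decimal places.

74.88%

Niklas reaches Ridgeback along 2 paths.
Via Cobalt → Windward: 94% × 100% × 52% = 48.88%.
Direct stake: 26% = 26%.
Total: 48.88% + 26% = 74.88%.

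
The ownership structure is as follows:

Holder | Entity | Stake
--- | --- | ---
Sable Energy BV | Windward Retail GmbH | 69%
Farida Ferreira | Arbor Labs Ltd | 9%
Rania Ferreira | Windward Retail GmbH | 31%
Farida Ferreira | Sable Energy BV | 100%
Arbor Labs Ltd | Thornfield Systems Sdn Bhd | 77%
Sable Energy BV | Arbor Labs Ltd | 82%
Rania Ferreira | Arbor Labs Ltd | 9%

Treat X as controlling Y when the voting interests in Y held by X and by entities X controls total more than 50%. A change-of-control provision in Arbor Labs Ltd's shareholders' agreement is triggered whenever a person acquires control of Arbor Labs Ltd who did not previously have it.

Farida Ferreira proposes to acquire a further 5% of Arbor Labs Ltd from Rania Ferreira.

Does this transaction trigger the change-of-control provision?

No

The purchase adds only to Farida's holdings (Rania's stake shrinks), so Farida is the only person who could newly come to control Arbor.
Farida holds 100% of Sable, so Farida controls Sable.
Sable and Farida together hold 82% + 9% = 91% of Arbor, so Farida controls Arbor.
So Farida already controls Arbor before the transaction.
After the purchase, Farida's direct stake in Arbor rises to 9% + 5% = 14%, and Rania's stake falls to 4%.
Farida controlled Arbor already, so this is not a new person acquiring control; every other person's position is unchanged or reduced.
No new person acquires control, so the clause is not triggered.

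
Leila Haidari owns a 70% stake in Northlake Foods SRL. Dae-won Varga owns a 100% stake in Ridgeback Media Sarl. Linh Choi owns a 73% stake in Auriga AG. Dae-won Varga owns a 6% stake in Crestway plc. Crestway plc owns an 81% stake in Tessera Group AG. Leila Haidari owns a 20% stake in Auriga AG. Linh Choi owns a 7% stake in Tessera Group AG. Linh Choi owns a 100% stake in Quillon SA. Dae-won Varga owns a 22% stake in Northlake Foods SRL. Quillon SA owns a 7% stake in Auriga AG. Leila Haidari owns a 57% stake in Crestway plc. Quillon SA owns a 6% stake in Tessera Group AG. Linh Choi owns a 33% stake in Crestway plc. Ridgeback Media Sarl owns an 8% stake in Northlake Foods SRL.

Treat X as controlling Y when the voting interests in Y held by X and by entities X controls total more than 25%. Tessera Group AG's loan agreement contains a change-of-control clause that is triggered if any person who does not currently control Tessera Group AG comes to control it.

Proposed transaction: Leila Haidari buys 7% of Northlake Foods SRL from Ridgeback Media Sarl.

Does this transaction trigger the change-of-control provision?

The purchase adds only to Leila's holdings (Ridgeback's stake shrinks), so Leila is the only person who could newly come to control Tessera.
Leila holds 57% of Crestway, so Leila controls Crestway.
Crestway holds 81% of Tessera, so Leila controls Tessera.
So Leila already controls Tessera before the transaction.
After the purchase, Leila's direct stake in Northlake rises to 70% + 7% = 77%, and Ridgeback's stake falls to 1%.
Leila controlled Tessera already, so this is not a new person acquiring control; every other person's position is unchanged or reduced.
No new person acquires control, so the clause is not triggered.

No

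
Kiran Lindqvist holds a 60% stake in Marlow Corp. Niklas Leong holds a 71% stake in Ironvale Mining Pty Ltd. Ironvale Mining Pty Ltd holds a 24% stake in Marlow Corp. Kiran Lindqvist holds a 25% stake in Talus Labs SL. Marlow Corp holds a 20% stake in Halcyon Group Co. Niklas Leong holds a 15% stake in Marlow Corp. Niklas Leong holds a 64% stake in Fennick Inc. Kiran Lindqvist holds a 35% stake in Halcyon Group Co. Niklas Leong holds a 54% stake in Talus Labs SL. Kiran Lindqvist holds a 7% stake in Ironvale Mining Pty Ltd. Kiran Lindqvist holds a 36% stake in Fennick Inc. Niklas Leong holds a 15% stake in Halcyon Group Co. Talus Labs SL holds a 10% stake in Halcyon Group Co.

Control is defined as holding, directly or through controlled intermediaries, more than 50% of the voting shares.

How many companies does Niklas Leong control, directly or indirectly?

3

Niklas holds 54% of Talus, so Niklas controls Talus.
Niklas holds 71% of Ironvale, so Niklas controls Ironvale.
Niklas holds 64% of Fennick, so Niklas controls Fennick.
No other company's threshold is met.
Niklas controls 3 companies.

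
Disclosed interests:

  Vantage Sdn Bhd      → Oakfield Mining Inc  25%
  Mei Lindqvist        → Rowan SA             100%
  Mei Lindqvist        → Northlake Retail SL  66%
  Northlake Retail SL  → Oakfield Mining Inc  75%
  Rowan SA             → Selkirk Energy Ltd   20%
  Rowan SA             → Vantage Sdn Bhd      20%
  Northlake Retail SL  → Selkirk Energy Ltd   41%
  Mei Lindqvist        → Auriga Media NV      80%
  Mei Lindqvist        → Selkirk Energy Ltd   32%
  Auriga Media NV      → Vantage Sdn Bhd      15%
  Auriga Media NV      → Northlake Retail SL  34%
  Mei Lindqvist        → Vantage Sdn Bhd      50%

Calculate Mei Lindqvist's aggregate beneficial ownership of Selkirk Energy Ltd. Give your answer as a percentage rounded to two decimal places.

90.21%

Mei reaches Selkirk along 4 paths.
Direct stake: 32% = 32%.
Via Rowan: 100% × 20% = 20%.
Via Auriga → Northlake: 80% × 34% × 41% = 11.152%.
Via Northlake: 66% × 41% = 27.06%.
Total: 32% + 20% + 11.152% + 27.06% = 90.212%.
Rounded: 90.21%.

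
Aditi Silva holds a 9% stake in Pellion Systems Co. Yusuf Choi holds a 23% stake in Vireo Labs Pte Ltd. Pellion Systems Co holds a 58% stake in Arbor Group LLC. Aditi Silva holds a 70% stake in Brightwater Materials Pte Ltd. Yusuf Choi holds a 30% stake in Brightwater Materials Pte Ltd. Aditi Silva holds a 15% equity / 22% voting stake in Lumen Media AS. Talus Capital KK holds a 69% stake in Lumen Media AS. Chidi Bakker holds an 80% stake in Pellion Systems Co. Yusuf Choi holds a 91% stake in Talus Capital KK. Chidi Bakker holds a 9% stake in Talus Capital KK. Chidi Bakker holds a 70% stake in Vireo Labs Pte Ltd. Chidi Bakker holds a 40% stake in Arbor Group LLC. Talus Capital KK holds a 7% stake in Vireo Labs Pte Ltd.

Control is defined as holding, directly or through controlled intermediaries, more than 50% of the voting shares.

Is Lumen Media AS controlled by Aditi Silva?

Aditi holds 70% of Brightwater, so Aditi controls Brightwater.
In Lumen, Aditi's side holds only 22%, not > 50%.
So Aditi does not control Lumen.

No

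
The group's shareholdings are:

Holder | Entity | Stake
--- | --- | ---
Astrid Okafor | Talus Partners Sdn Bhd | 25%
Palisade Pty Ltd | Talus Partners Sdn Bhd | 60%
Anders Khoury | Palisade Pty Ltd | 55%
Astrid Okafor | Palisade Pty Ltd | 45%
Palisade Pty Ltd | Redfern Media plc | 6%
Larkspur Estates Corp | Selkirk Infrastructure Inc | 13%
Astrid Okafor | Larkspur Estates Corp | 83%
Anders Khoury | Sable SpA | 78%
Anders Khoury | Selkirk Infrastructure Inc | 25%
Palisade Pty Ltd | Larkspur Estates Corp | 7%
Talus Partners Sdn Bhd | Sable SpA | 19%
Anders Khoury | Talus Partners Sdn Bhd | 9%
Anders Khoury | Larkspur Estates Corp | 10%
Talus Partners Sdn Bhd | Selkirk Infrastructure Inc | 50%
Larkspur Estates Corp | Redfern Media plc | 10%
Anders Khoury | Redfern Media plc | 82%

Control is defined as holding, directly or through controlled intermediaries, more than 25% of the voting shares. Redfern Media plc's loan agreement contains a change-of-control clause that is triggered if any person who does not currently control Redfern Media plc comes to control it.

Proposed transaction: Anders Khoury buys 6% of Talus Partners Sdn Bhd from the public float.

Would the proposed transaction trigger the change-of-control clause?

No

The purchase changes only Anders's holdings, so Anders is the only person who could newly come to control Redfern.
Anders holds 55% of Palisade, so Anders controls Palisade.
Anders and Palisade together hold 82% + 6% = 88% of Redfern, so Anders controls Redfern.
So Anders already controls Redfern before the transaction.
After the purchase, Anders's direct stake in Talus rises to 9% + 6% = 15%.
Anders controlled Redfern already, so this is not a new person acquiring control; every other person's position is unchanged or reduced.
No new person acquires control, so the clause is not triggered.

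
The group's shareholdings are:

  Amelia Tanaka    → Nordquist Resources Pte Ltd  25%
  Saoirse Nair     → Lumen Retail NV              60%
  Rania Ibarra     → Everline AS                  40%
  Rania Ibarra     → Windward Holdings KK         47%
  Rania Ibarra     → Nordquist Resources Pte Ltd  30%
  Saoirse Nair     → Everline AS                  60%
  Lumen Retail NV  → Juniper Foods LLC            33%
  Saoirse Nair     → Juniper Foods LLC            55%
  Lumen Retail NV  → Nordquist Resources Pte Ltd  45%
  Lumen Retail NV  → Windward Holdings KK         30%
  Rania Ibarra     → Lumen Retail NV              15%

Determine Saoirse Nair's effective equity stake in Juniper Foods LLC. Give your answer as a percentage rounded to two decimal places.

74.80%

Saoirse reaches Juniper along 2 paths.
Direct stake: 55% = 55%.
Via Lumen: 60% × 33% = 19.8%.
Total: 55% + 19.8% = 74.8%.
Rounded: 74.80%.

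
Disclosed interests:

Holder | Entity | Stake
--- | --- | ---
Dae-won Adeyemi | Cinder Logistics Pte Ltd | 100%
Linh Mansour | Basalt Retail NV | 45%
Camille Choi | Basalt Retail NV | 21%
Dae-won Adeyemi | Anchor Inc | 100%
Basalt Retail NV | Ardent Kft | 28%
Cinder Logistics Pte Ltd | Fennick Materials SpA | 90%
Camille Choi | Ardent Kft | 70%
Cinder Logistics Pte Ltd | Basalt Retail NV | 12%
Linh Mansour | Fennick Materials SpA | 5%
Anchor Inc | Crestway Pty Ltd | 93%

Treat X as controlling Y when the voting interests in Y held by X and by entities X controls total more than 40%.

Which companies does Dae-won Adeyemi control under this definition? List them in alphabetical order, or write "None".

Anchor Inc, Cinder Logistics Pte Ltd, Crestway Pty Ltd, Fennick Materials SpA

Dae-won holds 100% of Anchor, so Dae-won controls Anchor.
Dae-won holds 100% of Cinder, so Dae-won controls Cinder.
Cinder holds 90% of Fennick, so Dae-won controls Fennick.
Anchor holds 93% of Crestway, so Dae-won controls Crestway.
No other company's threshold is met.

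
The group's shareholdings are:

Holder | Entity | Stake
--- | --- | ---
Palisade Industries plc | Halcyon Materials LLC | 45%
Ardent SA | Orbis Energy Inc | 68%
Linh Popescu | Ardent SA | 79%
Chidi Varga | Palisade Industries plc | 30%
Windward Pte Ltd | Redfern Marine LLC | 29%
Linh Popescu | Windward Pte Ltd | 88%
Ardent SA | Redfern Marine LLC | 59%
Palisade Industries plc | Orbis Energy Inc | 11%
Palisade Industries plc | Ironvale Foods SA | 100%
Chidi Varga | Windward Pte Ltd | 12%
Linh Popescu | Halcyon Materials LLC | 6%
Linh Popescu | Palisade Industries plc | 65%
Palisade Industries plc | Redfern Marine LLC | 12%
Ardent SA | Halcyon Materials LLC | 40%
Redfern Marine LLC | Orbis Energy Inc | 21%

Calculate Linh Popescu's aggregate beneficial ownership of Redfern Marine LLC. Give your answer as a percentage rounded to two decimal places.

Linh reaches Redfern along 3 paths.
Via Windward: 88% × 29% = 25.52%.
Via Ardent: 79% × 59% = 46.61%.
Via Palisade: 65% × 12% = 7.8%.
Total: 25.52% + 46.61% + 7.8% = 79.93%.

79.93%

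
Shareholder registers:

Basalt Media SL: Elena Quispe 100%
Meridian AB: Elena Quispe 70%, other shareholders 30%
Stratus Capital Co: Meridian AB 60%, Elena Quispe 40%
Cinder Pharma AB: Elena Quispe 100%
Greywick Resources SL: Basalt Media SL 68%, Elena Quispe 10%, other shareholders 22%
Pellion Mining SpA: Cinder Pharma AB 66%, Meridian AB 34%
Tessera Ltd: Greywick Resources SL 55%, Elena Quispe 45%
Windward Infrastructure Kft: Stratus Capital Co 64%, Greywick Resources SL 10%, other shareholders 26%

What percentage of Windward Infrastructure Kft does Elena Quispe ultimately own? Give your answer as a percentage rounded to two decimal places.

Elena reaches Windward along 4 paths.
Via Meridian → Stratus: 70% × 60% × 64% = 26.88%.
Via Stratus: 40% × 64% = 25.6%.
Via Basalt → Greywick: 100% × 68% × 10% = 6.8%.
Via Greywick: 10% × 10% = 1%.
Total: 26.88% + 25.6% + 6.8% + 1% = 60.28%.

60.28%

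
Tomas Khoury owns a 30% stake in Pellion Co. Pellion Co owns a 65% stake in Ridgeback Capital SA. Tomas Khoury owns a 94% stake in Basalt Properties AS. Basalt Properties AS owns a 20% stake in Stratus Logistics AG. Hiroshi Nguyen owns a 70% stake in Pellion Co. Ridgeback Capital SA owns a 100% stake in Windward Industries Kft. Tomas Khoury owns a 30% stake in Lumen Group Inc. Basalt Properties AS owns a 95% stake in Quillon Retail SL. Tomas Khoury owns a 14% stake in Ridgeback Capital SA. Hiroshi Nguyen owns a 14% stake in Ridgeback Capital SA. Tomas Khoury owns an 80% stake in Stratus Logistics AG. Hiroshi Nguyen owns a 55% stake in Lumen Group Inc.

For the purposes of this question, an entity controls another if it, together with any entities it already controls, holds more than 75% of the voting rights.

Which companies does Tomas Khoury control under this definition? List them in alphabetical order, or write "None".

Tomas holds 94% of Basalt, so Tomas controls Basalt.
Tomas and Basalt together hold 80% + 20% = 100% of Stratus, so Tomas controls Stratus.
Basalt holds 95% of Quillon, so Tomas controls Quillon.
No other company's threshold is met.

Basalt Properties AS, Quillon Retail SL, Stratus Logistics AG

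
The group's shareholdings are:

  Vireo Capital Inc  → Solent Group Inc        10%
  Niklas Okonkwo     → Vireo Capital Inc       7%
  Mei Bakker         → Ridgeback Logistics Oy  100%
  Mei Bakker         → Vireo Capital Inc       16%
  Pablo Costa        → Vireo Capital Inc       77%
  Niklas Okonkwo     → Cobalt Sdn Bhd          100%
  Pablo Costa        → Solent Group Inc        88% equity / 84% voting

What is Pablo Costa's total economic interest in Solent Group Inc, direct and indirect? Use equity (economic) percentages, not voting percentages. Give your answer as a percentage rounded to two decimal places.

Pablo reaches Solent along 2 paths.
Via Vireo: 77% × 10% = 7.7%.
Direct stake: 88% = 88%.
Total: 7.7% + 88% = 95.7%.
Rounded: 95.70%.

95.70%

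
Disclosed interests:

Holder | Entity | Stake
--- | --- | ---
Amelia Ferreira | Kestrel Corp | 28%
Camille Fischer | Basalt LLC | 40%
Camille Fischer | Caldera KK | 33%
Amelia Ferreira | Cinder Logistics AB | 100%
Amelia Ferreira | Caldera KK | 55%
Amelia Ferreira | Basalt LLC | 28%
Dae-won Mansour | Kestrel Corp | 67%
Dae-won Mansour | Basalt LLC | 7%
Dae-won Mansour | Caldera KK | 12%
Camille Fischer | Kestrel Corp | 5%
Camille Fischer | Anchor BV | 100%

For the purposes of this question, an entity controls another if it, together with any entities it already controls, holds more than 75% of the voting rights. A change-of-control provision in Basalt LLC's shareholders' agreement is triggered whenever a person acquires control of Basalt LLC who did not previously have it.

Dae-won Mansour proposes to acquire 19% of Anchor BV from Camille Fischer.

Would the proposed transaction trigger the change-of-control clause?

The purchase adds only to Dae-won's holdings (Camille's stake shrinks), so Dae-won is the only person who could newly come to control Basalt.
Dae-won's largest direct stake is 67% in Kestrel, which does not meet the threshold, so Dae-won controls no company.
In Basalt, Dae-won's side holds only 7%, not > 75%.
So before the transaction, Dae-won does not control Basalt.
After the purchase, Dae-won holds 19% of Anchor directly, and Camille's stake falls to 81%.
Dae-won's side now holds 19% of Anchor, not > 75%, so Dae-won still does not control Anchor.
After the transaction, Dae-won's side holds 7% of Basalt, not > 75%, so Dae-won still does not control Basalt.
No new person acquires control, so the clause is not triggered.

No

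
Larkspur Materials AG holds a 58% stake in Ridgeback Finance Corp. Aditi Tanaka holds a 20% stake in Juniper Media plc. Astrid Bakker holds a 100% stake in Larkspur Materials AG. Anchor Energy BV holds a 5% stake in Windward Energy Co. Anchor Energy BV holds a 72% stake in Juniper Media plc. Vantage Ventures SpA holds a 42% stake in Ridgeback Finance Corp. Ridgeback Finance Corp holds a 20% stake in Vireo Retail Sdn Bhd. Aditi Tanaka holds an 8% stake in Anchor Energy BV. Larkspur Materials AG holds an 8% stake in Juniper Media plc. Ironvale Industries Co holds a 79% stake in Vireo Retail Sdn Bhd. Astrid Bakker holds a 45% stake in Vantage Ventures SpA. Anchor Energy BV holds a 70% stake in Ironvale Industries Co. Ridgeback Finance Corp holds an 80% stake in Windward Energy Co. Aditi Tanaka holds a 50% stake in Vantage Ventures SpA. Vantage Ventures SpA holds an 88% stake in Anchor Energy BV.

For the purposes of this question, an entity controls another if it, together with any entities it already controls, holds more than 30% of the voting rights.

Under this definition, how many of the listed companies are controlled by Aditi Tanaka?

Aditi holds 50% of Vantage, so Aditi controls Vantage.
Vantage and Aditi together hold 88% + 8% = 96% of Anchor, so Aditi controls Anchor.
Vantage holds 42% of Ridgeback, so Aditi controls Ridgeback.
Aditi and Anchor together hold 20% + 72% = 92% of Juniper, so Aditi controls Juniper.
Anchor holds 70% of Ironvale, so Aditi controls Ironvale.
Anchor and Ridgeback together hold 5% + 80% = 85% of Windward, so Aditi controls Windward.
Ridgeback and Ironvale together hold 20% + 79% = 99% of Vireo, so Aditi controls Vireo.
No other company's threshold is met.
Aditi controls 7 companies.

7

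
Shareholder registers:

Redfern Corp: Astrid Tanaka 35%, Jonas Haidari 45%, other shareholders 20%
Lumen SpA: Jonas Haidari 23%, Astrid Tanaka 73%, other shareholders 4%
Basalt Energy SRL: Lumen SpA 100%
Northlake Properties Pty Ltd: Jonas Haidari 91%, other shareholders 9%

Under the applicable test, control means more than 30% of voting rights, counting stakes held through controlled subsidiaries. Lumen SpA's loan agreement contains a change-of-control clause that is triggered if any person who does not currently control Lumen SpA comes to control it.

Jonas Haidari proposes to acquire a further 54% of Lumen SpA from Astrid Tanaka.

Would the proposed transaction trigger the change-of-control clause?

Yes

The purchase adds only to Jonas's holdings (Astrid's stake shrinks), so Jonas is the only person who could newly come to control Lumen.
Jonas holds 45% of Redfern, so Jonas controls Redfern.
Jonas holds 91% of Northlake, so Jonas controls Northlake.
In Lumen, Jonas's side holds only 23%, not > 30%.
So before the transaction, Jonas does not control Lumen.
After the purchase, Jonas's direct stake in Lumen rises to 23% + 54% = 77%, and Astrid's stake falls to 19%.
Jonas holds 77% of Lumen, so Jonas controls Lumen.
Jonas did not control Lumen before and does after, so the clause is triggered.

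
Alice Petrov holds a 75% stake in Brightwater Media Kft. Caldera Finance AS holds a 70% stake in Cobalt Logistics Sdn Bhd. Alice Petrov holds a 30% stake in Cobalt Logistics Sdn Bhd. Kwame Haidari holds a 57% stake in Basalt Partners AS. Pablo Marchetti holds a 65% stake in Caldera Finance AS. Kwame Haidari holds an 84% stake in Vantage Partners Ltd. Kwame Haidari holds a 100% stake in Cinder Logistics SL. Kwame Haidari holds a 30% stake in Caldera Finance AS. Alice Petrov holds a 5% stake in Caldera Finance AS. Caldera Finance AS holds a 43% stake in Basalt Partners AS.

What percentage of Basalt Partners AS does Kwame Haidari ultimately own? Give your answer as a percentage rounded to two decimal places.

Kwame reaches Basalt along 2 paths.
Via Caldera: 30% × 43% = 12.9%.
Direct stake: 57% = 57%.
Total: 12.9% + 57% = 69.9%.
Rounded: 69.90%.

69.90%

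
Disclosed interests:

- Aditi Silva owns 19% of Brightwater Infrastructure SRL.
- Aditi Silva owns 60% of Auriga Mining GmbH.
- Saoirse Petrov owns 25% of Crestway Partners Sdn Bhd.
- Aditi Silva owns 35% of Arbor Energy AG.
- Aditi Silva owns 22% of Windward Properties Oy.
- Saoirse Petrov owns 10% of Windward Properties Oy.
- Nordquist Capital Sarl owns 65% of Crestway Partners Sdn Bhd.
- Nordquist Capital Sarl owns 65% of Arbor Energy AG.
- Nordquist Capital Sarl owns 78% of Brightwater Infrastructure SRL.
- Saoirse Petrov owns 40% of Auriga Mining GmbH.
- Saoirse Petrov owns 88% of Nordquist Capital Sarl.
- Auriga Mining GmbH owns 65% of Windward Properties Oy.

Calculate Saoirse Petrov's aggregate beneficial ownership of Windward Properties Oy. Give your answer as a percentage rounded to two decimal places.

Saoirse reaches Windward along 2 paths.
Via Auriga: 40% × 65% = 26%.
Direct stake: 10% = 10%.
Total: 26% + 10% = 36%.
Rounded: 36.00%.

36.00%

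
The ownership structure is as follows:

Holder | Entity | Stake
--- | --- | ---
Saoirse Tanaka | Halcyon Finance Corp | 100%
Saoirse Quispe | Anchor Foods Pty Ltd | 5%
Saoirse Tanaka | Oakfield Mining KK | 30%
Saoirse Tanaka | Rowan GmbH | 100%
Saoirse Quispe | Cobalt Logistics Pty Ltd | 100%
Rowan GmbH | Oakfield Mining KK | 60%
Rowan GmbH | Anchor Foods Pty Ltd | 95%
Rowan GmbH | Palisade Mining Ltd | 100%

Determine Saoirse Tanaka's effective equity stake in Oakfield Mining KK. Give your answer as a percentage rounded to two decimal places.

Saoirse Tanaka reaches Oakfield along 2 paths.
Direct stake: 30% = 30%.
Via Rowan: 100% × 60% = 60%.
Total: 30% + 60% = 90%.
Rounded: 90.00%.

90.00%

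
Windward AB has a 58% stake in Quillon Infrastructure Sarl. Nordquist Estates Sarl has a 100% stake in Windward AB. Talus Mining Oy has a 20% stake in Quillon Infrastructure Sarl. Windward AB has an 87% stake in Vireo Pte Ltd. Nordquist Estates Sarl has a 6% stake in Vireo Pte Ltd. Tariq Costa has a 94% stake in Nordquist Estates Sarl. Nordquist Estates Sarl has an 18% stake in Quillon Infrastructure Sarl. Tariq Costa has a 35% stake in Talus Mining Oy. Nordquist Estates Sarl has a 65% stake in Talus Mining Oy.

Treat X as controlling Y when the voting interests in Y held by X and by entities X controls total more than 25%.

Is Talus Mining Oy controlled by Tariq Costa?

Yes

Tariq holds 94% of Nordquist, so Tariq controls Nordquist.
Tariq and Nordquist together hold 35% + 65% = 100% of Talus, so Tariq controls Talus.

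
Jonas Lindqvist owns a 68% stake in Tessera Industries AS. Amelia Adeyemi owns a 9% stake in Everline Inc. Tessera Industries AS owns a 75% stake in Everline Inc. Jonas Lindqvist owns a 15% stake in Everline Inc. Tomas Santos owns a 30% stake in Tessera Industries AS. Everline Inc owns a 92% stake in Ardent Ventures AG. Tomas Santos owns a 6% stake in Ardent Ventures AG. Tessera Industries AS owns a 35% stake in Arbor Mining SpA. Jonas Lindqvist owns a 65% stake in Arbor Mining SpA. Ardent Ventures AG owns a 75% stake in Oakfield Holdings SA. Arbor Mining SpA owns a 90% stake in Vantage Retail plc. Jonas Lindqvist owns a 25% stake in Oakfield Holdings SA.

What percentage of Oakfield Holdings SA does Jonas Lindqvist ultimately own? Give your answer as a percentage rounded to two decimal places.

Jonas reaches Oakfield along 3 paths.
Via Everline → Ardent: 15% × 92% × 75% = 10.35%.
Via Tessera → Everline → Ardent: 68% × 75% × 92% × 75% = 35.19%.
Direct stake: 25% = 25%.
Total: 10.35% + 35.19% + 25% = 70.54%.

70.54%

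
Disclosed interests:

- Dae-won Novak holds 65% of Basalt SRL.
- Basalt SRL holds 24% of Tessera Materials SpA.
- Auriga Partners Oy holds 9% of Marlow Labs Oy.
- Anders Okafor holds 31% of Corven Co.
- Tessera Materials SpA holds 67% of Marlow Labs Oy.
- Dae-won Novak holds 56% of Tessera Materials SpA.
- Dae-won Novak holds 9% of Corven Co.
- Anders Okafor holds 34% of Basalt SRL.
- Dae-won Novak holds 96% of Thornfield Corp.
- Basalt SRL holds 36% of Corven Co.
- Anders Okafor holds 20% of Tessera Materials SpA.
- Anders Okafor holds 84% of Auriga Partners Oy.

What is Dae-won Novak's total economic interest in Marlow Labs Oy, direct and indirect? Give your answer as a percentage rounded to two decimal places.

47.97%

Dae-won reaches Marlow along 2 paths.
Via Tessera: 56% × 67% = 37.52%.
Via Basalt → Tessera: 65% × 24% × 67% = 10.452%.
Total: 37.52% + 10.452% = 47.972%.
Rounded: 47.97%.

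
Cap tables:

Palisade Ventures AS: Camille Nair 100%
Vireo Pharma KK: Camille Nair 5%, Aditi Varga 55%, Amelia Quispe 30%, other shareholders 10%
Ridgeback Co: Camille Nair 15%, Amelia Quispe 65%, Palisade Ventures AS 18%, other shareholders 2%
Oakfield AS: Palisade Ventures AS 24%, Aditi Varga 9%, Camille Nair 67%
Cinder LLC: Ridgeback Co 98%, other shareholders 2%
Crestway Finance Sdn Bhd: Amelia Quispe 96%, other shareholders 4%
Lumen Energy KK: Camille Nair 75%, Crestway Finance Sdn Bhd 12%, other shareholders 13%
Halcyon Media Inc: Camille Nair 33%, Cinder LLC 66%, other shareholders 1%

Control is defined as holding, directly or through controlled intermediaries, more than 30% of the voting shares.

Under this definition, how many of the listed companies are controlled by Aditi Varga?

1

Aditi holds 55% of Vireo, so Aditi controls Vireo.
No other company's threshold is met.
Aditi controls 1 company.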